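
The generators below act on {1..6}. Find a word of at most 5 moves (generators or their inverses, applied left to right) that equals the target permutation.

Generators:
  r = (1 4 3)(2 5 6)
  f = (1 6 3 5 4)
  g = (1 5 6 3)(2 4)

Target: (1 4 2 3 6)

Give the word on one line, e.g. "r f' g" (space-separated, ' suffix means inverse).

r g f' g'

  after r: (1 4 3)(2 5 6)
  after g: (1 2 6 4)(3 5)
  after f': (1 2)(5 6)
  after g': (1 4 2 3 6)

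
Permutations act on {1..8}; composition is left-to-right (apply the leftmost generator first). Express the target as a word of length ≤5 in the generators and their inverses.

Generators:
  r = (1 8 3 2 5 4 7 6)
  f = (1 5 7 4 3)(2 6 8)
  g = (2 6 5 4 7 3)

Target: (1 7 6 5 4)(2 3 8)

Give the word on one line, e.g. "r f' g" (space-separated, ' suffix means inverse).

f' f' r g' f'

  after f': (1 3 4 7 5)(2 8 6)
  after f': (1 4 5 3 7)(2 6 8)
  after r: (1 7 8 5 2)(3 6)
  after g': (1 4 5 3 2)(6 7 8)
  after f': (1 7 6 5 4)(2 3 8)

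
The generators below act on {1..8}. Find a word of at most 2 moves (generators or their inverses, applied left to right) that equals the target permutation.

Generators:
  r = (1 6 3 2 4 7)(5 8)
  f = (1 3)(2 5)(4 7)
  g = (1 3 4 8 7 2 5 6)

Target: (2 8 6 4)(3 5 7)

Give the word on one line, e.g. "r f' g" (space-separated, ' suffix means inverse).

r g

  after r: (1 6 3 2 4 7)(5 8)
  after g: (2 8 6 4)(3 5 7)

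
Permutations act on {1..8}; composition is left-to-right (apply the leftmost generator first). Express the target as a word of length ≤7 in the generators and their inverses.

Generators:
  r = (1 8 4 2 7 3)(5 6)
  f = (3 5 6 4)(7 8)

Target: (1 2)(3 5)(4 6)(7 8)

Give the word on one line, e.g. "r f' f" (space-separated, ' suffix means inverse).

f' f' r' r' r'

  after f': (3 4 6 5)(7 8)
  after f': (3 6)(4 5)
  after r': (1 3 5 8)(2 4 6 7)
  after r': (1 7 4 5)(2 8 3 6)
  after r': (1 2)(3 5)(4 6)(7 8)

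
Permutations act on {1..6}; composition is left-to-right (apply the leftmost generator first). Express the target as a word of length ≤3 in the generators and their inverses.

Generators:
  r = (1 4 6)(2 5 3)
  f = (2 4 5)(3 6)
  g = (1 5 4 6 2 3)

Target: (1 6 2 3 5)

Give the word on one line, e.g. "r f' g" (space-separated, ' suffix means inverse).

g' f'

  after g': (1 3 2 6 4 5)
  after f': (1 6 2 3 5)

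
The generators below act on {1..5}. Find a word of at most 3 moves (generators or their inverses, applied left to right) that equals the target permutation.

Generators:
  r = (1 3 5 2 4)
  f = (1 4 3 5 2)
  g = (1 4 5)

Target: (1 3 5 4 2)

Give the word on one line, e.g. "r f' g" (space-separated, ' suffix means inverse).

  after r: (1 3 5 2 4)
  after f: (1 5)(2 3)
  after r': (1 3 5 4 2)

r f r'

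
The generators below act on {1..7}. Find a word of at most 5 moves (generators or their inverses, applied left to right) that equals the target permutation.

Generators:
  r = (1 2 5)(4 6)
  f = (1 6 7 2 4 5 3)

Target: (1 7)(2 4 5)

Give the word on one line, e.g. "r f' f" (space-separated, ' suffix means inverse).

  after f': (1 3 5 4 2 7 6)
  after f': (1 5 2 6 3 4 7)
  after f': (1 4 6 5 7 3 2)
  after r: (1 6)(3 5 7)
  after f: (1 7)(2 4 5)

f' f' f' r f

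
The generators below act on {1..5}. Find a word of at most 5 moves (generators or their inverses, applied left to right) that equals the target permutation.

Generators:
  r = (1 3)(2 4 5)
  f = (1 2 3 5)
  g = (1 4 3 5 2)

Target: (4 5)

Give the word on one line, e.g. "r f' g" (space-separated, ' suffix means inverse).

r f r g

  after r: (1 3)(2 4 5)
  after f: (1 5 3 2 4)
  after r: (1 2 5)(3 4)
  after g: (4 5)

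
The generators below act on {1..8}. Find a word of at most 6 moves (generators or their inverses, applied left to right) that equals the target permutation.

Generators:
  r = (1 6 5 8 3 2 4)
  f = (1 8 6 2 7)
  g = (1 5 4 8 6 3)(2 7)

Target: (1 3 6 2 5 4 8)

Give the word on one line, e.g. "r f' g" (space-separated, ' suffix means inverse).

  after r: (1 6 5 8 3 2 4)
  after r: (1 5 3 4 6 8 2)
  after r: (1 8 4 5 2 6 3)
  after r: (1 3 6 2 5 4 8)

r r r r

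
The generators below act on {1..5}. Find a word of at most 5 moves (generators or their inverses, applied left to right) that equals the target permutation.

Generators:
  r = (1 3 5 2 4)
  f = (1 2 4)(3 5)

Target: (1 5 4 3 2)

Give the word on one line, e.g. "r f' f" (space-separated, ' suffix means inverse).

r f r' f

  after r: (1 3 5 2 4)
  after f: (1 5 4 2)
  after r': (1 3)(2 4 5)
  after f: (1 5 4 3 2)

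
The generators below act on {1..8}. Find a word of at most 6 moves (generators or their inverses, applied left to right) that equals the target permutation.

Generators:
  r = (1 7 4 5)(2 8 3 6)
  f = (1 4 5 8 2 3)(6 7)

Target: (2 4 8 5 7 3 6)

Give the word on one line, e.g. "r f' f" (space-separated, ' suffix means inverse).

f f r' f'

  after f: (1 4 5 8 2 3)(6 7)
  after f: (1 5 2)(3 4 8)
  after r': (1 4 2 5 6 3 7)
  after f': (2 4 8 5 7 3 6)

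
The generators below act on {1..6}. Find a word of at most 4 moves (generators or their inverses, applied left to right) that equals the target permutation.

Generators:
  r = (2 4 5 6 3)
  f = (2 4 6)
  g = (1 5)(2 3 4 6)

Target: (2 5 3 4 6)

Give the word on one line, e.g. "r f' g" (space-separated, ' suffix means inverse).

r' r' r'

  after r': (2 3 6 5 4)
  after r': (2 6 4 3 5)
  after r': (2 5 3 4 6)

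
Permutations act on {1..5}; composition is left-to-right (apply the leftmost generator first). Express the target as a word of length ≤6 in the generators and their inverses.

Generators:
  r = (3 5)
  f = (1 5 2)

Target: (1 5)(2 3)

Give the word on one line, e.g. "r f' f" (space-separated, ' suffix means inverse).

  after r': (3 5)
  after f': (1 2 5 3)
  after r': (1 2 3)
  after f': (1 5)(2 3)

r' f' r' f'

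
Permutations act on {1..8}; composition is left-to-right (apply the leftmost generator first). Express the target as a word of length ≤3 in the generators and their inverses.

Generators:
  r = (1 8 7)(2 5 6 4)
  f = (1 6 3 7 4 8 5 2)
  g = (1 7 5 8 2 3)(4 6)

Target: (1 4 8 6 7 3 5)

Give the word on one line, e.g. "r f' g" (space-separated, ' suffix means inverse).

f' r'

  after f': (1 2 5 8 4 7 3 6)
  after r': (1 4 8 6 7 3 5)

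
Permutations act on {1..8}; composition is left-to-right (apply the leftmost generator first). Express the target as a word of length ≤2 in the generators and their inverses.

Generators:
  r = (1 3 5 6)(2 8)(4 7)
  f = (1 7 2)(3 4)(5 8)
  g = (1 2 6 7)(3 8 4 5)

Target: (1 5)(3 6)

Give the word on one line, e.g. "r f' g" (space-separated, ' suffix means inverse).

  after r: (1 3 5 6)(2 8)(4 7)
  after r: (1 5)(3 6)

r r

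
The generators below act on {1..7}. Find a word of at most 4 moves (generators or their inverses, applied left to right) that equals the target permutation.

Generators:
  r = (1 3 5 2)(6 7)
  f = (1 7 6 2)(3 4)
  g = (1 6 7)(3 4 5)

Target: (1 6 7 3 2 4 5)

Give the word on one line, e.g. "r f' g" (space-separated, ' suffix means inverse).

f r g r

  after f: (1 7 6 2)(3 4)
  after r: (1 6)(2 3 4 5)
  after g: (1 7)(2 4 3 5)
  after r: (1 6 7 3 2 4 5)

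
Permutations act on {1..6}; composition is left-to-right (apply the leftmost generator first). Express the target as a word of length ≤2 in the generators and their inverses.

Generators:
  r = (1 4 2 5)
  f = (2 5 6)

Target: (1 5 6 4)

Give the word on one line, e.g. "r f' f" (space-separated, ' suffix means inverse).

  after f: (2 5 6)
  after r': (1 5 6 4)

f r'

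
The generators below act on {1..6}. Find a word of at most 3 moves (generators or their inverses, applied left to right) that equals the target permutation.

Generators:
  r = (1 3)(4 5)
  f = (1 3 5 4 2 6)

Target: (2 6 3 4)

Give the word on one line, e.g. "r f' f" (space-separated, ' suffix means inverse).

  after f: (1 3 5 4 2 6)
  after r: (2 6 3 4)

f r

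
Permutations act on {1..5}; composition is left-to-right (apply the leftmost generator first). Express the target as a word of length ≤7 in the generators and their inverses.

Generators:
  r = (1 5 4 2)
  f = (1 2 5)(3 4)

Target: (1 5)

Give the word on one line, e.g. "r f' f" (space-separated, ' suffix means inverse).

  after r': (1 2 4 5)
  after r': (1 4)(2 5)
  after f': (1 3 4 5)
  after f': (1 4 2)
  after r': (1 5)

r' r' f' f' r'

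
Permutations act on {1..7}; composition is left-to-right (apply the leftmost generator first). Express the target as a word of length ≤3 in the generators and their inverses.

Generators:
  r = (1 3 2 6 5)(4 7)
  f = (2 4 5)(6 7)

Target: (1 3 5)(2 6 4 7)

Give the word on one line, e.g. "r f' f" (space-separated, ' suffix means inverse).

  after r: (1 3 2 6 5)(4 7)
  after f: (1 3 4 6 2 7 5)
  after f: (1 3 5)(2 6 4 7)

r f f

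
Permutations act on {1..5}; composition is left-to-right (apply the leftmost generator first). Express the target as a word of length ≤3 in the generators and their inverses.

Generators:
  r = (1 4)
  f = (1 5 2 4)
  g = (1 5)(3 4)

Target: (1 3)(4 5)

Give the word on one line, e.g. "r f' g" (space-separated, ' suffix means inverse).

r g r'

  after r: (1 4)
  after g: (1 3 4 5)
  after r': (1 3)(4 5)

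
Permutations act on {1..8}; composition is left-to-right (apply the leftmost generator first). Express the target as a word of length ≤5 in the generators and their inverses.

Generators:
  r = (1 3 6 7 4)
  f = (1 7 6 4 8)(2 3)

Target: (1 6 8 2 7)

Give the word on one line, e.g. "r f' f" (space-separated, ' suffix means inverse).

f r f'

  after f: (1 7 6 4 8)(2 3)
  after r: (1 4 8 3 2 6)
  after f': (1 6 8 2 7)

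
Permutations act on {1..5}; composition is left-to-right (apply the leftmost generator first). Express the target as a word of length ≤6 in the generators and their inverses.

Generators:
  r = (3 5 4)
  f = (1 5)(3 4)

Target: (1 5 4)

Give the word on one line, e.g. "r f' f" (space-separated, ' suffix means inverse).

  after r: (3 5 4)
  after f: (1 5 3)
  after f: (3 5 4)
  after r: (3 4 5)
  after f: (1 5 4)

r f f r f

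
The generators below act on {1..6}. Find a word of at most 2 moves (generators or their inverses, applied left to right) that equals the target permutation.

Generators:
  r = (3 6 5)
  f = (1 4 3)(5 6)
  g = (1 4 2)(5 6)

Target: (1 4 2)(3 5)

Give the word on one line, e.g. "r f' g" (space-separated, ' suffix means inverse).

g r'

  after g: (1 4 2)(5 6)
  after r': (1 4 2)(3 5)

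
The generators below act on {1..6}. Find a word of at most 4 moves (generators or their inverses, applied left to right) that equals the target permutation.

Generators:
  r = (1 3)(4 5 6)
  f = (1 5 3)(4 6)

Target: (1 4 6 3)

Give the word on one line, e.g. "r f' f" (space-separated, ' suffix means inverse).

  after r': (1 3)(4 6 5)
  after f': (1 5 6)
  after r': (1 4 6 3)

r' f' r'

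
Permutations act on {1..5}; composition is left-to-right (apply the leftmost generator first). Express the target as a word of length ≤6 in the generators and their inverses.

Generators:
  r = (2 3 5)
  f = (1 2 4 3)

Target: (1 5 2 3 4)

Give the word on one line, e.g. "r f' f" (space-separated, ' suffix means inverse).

r f r' f'

  after r: (2 3 5)
  after f: (1 2)(3 5 4)
  after r': (1 5 4 2)
  after f': (1 5 2 3 4)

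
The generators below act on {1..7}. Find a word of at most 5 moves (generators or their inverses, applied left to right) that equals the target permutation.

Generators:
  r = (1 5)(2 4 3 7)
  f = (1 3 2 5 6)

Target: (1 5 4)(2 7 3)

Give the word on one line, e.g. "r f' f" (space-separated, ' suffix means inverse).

f' r f'

  after f': (1 6 5 2 3)
  after r: (1 6)(2 7)(3 5 4)
  after f': (1 5 4)(2 7 3)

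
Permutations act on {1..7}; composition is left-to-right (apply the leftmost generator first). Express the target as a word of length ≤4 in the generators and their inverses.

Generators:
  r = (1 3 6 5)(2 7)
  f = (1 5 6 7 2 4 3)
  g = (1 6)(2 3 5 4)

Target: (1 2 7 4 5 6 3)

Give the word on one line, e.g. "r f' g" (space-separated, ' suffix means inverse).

  after r: (1 3 6 5)(2 7)
  after g': (1 2 7 4 5 6 3)

r g'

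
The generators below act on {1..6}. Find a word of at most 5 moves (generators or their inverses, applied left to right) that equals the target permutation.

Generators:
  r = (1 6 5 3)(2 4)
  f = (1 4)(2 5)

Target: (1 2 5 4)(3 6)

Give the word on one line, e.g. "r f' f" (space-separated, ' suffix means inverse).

r r f

  after r: (1 6 5 3)(2 4)
  after r: (1 5)(3 6)
  after f: (1 2 5 4)(3 6)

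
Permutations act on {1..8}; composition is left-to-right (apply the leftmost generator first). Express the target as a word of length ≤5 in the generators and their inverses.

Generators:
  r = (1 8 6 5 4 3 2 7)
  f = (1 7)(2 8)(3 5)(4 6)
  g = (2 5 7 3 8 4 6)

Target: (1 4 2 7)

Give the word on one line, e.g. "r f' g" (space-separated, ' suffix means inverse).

  after f: (1 7)(2 8)(3 5)(4 6)
  after g: (1 3 7)(2 4)(5 8)
  after r': (1 4 3 2 5)(6 8)
  after f': (1 6 2 3 8 4 5 7)
  after g': (1 4 2 7)

f g r' f' g'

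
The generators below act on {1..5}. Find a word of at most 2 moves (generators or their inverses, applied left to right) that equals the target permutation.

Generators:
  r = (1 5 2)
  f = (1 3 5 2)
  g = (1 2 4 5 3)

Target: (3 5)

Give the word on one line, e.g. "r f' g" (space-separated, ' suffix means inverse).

  after f': (1 2 5 3)
  after r: (3 5)

f' r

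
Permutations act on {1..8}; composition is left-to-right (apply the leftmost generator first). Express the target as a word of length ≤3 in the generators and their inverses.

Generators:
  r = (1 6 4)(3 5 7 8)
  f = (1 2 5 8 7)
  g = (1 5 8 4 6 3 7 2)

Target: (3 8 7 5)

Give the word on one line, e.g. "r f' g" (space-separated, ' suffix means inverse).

r r r

  after r: (1 6 4)(3 5 7 8)
  after r: (1 4 6)(3 7)(5 8)
  after r: (3 8 7 5)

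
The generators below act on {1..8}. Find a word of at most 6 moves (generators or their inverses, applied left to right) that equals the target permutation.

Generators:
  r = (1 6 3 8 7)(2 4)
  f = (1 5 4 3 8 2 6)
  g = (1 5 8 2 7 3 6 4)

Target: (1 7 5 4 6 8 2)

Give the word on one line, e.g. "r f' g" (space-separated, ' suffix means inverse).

f' r g r' r'

  after f': (1 6 2 8 3 4 5)
  after r: (1 3 2 7)(4 5 6)
  after g: (1 6)(2 3 7 5 4 8)
  after r': (2 6 7 5)(3 8 4)
  after r': (1 7 5 4 6 8 2)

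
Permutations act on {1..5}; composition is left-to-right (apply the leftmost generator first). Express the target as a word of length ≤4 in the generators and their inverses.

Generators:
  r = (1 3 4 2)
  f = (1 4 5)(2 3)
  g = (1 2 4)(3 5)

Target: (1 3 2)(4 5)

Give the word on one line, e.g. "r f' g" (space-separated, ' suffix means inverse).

f' r g

  after f': (1 5 4)(2 3)
  after r: (1 5 2 4 3)
  after g: (1 3 2)(4 5)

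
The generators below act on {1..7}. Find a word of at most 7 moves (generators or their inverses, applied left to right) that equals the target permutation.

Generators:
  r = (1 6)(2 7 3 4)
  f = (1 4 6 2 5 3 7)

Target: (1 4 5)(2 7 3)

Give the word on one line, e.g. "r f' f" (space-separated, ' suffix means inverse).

  after r': (1 6)(2 4 3 7)
  after r': (2 3)(4 7)
  after f': (1 7)(2 5)(3 6 4)
  after f': (1 3 4 5 6)
  after r: (1 4 5)(2 7 3)

r' r' f' f' r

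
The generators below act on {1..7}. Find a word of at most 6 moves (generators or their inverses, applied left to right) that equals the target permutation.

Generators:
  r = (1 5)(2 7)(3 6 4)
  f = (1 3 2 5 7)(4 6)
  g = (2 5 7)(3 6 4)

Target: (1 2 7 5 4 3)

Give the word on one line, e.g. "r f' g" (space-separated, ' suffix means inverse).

  after g: (2 5 7)(3 6 4)
  after r': (1 5 2)
  after f': (1 2 7 5 3)(4 6)
  after r: (1 7)(3 5 6)
  after r: (1 2 7 5 4 3)

g r' f' r r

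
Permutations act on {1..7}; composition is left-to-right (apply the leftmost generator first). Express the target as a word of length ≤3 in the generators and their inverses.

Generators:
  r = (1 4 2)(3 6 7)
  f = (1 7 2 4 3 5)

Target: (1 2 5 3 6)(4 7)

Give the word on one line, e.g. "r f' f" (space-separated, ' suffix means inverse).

r f'

  after r: (1 4 2)(3 6 7)
  after f': (1 2 5 3 6)(4 7)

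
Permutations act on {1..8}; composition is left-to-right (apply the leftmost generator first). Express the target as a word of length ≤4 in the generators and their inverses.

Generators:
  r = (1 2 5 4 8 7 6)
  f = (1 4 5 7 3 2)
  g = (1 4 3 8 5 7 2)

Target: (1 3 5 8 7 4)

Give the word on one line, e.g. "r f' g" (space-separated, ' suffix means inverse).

  after f: (1 4 5 7 3 2)
  after f: (1 5 3)(2 4 7)
  after g: (1 7)(2 3 4)(5 8)
  after f: (1 3 5 8 7 4)

f f g f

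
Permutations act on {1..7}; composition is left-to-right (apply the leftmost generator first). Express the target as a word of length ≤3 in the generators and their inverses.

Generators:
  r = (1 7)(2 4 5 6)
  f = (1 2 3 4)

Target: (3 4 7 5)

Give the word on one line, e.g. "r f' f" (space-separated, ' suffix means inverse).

  after r': (1 7)(2 6 5 4)
  after f': (1 7 4)(2 6 5 3)
  after r: (3 4 7 5)

r' f' r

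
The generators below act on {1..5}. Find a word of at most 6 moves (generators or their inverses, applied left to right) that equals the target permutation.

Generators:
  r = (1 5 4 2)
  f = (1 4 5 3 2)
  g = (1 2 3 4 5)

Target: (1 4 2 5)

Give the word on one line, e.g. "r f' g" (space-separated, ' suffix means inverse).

r f f g' f

  after r: (1 5 4 2)
  after f: (1 3 2 4)
  after f: (1 2 5 3)
  after g': (2 4 3 5)
  after f: (1 4 2 5)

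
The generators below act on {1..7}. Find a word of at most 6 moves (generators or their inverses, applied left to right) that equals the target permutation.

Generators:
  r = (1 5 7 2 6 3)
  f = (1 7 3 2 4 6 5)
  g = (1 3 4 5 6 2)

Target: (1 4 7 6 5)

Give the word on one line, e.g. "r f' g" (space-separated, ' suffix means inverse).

r g r g

  after r: (1 5 7 2 6 3)
  after g: (1 6 4 5 7)
  after r: (1 3)(2 6 4 7 5)
  after g: (1 4 7 6 5)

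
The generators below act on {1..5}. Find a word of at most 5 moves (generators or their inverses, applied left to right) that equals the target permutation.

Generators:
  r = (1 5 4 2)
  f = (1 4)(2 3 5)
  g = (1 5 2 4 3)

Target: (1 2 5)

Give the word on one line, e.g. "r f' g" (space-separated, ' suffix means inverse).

  after g': (1 3 4 2 5)
  after r: (1 3 2 4)
  after g: (2 3 4 5)
  after f': (1 4 3)
  after g': (1 2 5)

g' r g f' g'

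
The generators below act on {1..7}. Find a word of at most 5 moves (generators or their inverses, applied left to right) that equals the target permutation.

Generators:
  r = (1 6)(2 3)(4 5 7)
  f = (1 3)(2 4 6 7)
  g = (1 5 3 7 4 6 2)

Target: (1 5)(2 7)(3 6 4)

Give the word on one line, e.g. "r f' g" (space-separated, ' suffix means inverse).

  after r': (1 6)(2 3)(4 7 5)
  after f': (1 4 6 3 7 5 2)
  after r: (1 5 3 4)(2 6)
  after f: (1 5)(2 7)(3 6 4)

r' f' r f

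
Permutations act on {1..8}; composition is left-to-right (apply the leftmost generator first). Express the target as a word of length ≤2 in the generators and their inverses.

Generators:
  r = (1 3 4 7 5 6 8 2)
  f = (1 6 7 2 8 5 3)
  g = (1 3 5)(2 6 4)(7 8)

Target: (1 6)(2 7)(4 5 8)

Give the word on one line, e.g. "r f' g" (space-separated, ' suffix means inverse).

r' g

  after r': (1 2 8 6 5 7 4 3)
  after g: (1 6)(2 7)(4 5 8)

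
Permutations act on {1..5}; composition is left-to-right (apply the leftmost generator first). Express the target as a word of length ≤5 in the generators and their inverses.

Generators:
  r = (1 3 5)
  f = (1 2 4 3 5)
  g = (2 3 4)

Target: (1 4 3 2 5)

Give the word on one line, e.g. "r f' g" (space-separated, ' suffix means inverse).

  after g: (2 3 4)
  after f: (1 2 5)
  after g': (1 4 3 2 5)

g f g'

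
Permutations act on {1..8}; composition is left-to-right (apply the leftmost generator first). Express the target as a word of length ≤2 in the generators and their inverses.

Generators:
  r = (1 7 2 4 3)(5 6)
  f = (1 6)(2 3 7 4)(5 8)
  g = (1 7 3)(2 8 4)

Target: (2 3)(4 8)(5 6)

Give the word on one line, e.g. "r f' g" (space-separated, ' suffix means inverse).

r' g

  after r': (1 3 4 2 7)(5 6)
  after g: (2 3)(4 8)(5 6)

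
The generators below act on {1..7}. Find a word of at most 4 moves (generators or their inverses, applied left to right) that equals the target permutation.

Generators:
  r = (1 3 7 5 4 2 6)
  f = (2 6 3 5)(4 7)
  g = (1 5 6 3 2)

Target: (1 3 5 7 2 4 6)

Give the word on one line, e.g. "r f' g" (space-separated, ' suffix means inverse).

r' g

  after r': (1 6 2 4 5 7 3)
  after g: (1 3 5 7 2 4 6)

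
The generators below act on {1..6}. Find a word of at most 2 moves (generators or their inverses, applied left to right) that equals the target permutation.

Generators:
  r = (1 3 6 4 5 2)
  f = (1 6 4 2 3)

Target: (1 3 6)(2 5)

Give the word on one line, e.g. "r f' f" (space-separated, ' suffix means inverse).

r' f

  after r': (1 2 5 4 6 3)
  after f: (1 3 6)(2 5)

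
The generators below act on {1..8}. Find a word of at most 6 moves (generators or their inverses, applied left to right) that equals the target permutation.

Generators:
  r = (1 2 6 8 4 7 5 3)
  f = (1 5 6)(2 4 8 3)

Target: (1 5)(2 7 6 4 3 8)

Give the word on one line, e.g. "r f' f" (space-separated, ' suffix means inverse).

f r' f' r

  after f: (1 5 6)(2 4 8 3)
  after r': (1 7 4 6 3)(2 8 5)
  after f': (1 7 2 4 5 3 6 8)
  after r: (1 5)(2 7 6 4 3 8)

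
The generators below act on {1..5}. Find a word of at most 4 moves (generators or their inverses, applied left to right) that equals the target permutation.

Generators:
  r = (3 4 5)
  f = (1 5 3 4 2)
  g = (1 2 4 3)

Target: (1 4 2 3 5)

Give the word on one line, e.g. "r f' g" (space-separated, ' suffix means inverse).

g' f g r

  after g': (1 3 4 2)
  after f: (1 4)(2 5 3)
  after g: (1 3 4 2 5)
  after r: (1 4 2 3 5)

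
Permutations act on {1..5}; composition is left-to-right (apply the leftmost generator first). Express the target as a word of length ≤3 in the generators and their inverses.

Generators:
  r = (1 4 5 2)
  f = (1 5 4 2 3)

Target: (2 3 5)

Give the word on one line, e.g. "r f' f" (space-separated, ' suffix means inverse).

  after f: (1 5 4 2 3)
  after r': (1 4 5)(2 3)
  after r': (2 3 5)

f r' r'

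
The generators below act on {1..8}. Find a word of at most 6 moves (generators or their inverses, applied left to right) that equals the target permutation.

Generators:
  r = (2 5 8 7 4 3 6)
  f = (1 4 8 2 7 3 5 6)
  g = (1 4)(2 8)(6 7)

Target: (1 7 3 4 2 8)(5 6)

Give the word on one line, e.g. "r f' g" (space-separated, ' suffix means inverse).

  after f: (1 4 8 2 7 3 5 6)
  after f: (1 8 7 5)(2 3 6 4)
  after f: (1 2 5 4 7 6 8 3)
  after r': (1 6 5 7 3)(4 8)
  after g': (1 7 3 4 2 8)(5 6)

f f f r' g'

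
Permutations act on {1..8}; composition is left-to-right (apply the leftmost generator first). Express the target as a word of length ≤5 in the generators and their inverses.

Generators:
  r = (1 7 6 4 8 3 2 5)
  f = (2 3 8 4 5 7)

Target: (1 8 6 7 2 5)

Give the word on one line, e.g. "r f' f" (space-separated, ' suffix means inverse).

  after r: (1 7 6 4 8 3 2 5)
  after r: (1 6 8 2)(3 5 7 4)
  after f': (1 6 3 4 2)(7 8)
  after r: (1 4 5)(2 7 3 8 6)
  after f': (1 8 6 7 2 5)

r r f' r f'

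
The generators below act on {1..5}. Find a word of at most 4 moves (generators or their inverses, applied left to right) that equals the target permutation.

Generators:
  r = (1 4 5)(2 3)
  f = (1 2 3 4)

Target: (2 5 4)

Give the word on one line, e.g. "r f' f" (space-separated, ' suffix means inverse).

  after f: (1 2 3 4)
  after f: (1 3)(2 4)
  after f: (1 4 3 2)
  after r': (2 5 4)

f f f r'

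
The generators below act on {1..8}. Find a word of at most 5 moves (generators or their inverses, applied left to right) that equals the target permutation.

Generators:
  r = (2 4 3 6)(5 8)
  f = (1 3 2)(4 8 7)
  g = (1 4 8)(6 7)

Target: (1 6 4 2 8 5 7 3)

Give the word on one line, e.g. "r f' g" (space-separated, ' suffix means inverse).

  after f': (1 2 3)(4 7 8)
  after g: (1 2 3 4 6 7)
  after r': (1 6 7)(2 4 3)(5 8)
  after f: (1 6 4 2 8 5 7 3)

f' g r' f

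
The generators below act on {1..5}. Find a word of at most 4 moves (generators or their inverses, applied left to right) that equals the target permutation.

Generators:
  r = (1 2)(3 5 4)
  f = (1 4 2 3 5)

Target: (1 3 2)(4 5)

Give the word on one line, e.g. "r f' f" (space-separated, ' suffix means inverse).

f r' f'

  after f: (1 4 2 3 5)
  after r': (1 5 2 4)
  after f': (1 3 2)(4 5)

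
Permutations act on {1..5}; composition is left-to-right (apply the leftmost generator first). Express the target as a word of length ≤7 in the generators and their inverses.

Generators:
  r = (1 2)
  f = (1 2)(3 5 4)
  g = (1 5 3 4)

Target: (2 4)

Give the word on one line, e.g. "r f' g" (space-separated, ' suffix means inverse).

  after f': (1 2)(3 4 5)
  after g': (1 2 4)
  after f': (2 5 3 4)
  after f': (1 2 3 5 4)
  after f': (2 4)

f' g' f' f' f'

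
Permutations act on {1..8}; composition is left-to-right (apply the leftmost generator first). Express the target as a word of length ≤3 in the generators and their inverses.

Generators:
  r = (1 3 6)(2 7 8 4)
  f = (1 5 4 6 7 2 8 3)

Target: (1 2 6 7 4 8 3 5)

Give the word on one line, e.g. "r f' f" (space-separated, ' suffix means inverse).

f f r

  after f: (1 5 4 6 7 2 8 3)
  after f: (1 4 7 8)(2 3 5 6)
  after r: (1 2 6 7 4 8 3 5)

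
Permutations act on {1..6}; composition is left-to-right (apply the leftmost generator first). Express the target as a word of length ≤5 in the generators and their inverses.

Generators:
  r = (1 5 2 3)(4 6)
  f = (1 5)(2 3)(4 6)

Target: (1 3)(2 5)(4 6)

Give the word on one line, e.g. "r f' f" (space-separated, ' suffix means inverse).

r r f'

  after r: (1 5 2 3)(4 6)
  after r: (1 2)(3 5)
  after f': (1 3)(2 5)(4 6)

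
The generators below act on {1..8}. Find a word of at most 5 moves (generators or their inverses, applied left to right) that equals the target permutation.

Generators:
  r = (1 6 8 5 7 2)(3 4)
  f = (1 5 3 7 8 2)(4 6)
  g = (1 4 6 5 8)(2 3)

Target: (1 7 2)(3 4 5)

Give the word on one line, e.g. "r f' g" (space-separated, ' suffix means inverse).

  after g': (1 8 5 6 4)(2 3)
  after g': (1 5 4 8 6)
  after r: (1 7 2)(3 4 5)

g' g' r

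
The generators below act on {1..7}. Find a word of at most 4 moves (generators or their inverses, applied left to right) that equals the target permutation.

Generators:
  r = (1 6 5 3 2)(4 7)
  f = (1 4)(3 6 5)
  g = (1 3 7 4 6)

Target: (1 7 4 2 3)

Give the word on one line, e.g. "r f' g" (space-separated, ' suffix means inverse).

  after f: (1 4)(3 6 5)
  after r': (1 7 4 2 3)

f r'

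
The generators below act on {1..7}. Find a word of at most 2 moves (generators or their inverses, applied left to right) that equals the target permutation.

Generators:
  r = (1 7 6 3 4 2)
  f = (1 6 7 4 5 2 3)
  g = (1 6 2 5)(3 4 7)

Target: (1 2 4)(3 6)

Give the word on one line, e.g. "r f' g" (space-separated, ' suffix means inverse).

f g

  after f: (1 6 7 4 5 2 3)
  after g: (1 2 4)(3 6)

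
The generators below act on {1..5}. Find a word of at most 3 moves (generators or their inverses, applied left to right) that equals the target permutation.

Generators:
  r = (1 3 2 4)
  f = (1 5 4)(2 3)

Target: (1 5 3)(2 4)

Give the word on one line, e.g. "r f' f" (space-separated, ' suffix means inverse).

  after f: (1 5 4)(2 3)
  after r: (1 5)(3 4)
  after r: (1 5 3)(2 4)

f r r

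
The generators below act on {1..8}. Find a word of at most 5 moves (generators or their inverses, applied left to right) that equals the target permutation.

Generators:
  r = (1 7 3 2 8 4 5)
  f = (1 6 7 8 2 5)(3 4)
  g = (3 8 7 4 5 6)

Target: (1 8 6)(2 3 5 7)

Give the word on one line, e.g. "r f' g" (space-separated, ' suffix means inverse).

  after g': (3 6 5 4 7 8)
  after f: (1 6)(2 5 3 7)(4 8)
  after g: (1 3 4 7 2 6)(5 8)
  after g: (1 8 6)(2 3 5 7)

g' f g g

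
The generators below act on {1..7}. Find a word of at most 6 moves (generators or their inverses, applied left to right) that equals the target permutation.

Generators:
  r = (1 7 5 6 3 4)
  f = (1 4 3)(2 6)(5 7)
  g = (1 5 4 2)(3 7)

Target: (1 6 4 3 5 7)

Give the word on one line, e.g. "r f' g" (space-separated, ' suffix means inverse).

  after f': (1 3 4)(2 6)(5 7)
  after g': (1 7)(2 6 4)(3 5)
  after f: (1 5)(3 7 4 6)
  after r: (1 6 4 3 5 7)

f' g' f r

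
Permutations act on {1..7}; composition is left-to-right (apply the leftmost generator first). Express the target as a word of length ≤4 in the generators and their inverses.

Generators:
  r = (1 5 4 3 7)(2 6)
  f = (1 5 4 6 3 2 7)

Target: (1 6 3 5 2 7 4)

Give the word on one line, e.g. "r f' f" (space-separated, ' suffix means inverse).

r r f

  after r: (1 5 4 3 7)(2 6)
  after r: (1 4 7 5 3)
  after f: (1 6 3 5 2 7 4)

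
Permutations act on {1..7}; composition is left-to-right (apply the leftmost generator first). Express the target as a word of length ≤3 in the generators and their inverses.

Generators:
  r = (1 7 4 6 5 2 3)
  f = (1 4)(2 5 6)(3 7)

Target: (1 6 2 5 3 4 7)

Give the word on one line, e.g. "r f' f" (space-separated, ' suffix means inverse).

f' r

  after f': (1 4)(2 6 5)(3 7)
  after r: (1 6 2 5 3 4 7)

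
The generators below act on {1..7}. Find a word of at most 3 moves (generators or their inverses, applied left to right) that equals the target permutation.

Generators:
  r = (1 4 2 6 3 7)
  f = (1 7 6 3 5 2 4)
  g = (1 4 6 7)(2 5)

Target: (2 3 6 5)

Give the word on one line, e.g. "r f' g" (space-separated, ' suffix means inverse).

  after r: (1 4 2 6 3 7)
  after f: (2 3 6 5)

r f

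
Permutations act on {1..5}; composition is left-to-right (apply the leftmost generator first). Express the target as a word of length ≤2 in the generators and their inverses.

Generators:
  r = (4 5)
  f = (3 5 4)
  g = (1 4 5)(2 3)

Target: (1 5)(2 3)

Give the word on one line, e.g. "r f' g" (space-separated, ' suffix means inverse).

g r'

  after g: (1 4 5)(2 3)
  after r': (1 5)(2 3)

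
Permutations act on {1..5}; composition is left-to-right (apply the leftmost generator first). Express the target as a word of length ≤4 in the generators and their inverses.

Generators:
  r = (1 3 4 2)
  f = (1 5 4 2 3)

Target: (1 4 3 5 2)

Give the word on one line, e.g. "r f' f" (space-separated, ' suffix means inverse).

r' f r

  after r': (1 2 4 3)
  after f: (1 3 5 4)
  after r: (1 4 3 5 2)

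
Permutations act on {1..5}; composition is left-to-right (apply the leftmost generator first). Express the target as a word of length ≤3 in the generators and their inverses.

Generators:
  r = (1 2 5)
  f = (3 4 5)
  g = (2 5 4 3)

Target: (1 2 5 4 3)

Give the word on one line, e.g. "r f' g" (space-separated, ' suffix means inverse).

f' r

  after f': (3 5 4)
  after r: (1 2 5 4 3)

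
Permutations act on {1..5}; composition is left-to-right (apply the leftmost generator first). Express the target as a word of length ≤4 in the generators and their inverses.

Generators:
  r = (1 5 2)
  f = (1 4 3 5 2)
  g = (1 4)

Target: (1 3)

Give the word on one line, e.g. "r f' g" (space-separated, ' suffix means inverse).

  after r: (1 5 2)
  after f': (1 3 4)
  after g': (1 3)

r f' g'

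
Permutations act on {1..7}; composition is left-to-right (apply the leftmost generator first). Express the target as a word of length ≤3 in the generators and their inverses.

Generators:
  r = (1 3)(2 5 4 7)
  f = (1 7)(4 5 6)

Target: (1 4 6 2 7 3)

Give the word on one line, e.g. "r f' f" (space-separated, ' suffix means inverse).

f' r'

  after f': (1 7)(4 6 5)
  after r': (1 4 6 2 7 3)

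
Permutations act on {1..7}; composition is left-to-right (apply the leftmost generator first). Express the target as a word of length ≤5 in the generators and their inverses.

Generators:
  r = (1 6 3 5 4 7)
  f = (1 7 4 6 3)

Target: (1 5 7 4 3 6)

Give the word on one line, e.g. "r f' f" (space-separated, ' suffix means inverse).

f' r f'

  after f': (1 3 6 4 7)
  after r: (1 5 4)(6 7)
  after f': (1 5 7 4 3 6)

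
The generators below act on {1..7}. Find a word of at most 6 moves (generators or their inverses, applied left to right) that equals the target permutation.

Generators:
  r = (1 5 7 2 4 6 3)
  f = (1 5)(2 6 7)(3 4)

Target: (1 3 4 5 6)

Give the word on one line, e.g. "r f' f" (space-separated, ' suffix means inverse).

f r' f' f' r'

  after f: (1 5)(2 6 7)(3 4)
  after r': (2 4 6 5 3)
  after f': (1 5 4 2 3 7 6)
  after f': (2 4 7)(3 6 5)
  after r': (1 3 4 5 6)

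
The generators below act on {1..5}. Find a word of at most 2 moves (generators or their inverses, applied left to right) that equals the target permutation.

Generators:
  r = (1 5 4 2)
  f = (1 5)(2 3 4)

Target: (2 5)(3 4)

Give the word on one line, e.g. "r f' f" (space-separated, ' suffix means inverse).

  after r: (1 5 4 2)
  after f: (2 5)(3 4)

r f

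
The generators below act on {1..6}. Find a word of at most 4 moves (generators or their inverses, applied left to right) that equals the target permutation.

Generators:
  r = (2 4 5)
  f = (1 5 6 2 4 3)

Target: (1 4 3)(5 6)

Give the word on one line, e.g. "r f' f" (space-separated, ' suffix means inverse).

  after f: (1 5 6 2 4 3)
  after r': (1 4 3)(5 6)

f r'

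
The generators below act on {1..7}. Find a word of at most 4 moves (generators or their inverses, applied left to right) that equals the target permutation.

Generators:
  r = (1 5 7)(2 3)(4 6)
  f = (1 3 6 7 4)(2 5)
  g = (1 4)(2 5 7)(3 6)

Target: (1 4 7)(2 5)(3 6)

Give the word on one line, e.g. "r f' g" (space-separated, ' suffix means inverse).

g' r r

  after g': (1 4)(2 7 5)(3 6)
  after r: (1 6 2)(3 4 5)
  after r: (1 4 7)(2 5)(3 6)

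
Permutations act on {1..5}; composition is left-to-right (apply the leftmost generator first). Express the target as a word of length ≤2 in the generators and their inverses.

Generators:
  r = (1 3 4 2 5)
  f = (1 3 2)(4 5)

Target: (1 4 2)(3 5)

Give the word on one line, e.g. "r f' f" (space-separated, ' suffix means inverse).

f' r'

  after f': (1 2 3)(4 5)
  after r': (1 4 2)(3 5)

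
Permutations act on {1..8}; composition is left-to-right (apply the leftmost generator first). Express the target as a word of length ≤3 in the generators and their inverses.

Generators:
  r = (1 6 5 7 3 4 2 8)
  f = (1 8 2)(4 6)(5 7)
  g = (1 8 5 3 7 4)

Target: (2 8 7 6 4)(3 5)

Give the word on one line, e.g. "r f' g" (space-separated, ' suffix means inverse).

g f'

  after g: (1 8 5 3 7 4)
  after f': (2 8 7 6 4)(3 5)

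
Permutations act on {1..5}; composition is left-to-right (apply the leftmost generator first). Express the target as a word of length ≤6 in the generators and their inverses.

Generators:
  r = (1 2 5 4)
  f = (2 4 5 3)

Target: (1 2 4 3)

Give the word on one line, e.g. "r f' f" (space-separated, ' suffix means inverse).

r' r' f' r r

  after r': (1 4 5 2)
  after r': (1 5)(2 4)
  after f': (1 4 3 5)
  after r: (2 5)(3 4)
  after r: (1 2 4 3)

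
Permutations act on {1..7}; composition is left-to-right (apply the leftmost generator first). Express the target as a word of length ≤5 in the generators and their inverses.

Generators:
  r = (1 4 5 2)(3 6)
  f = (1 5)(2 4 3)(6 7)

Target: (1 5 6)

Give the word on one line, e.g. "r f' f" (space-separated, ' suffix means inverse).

  after r': (1 2 5 4)(3 6)
  after f': (1 3 7 6 4 5 2)
  after f': (1 4)(2 5 3 6)
  after r: (1 5 6)

r' f' f' r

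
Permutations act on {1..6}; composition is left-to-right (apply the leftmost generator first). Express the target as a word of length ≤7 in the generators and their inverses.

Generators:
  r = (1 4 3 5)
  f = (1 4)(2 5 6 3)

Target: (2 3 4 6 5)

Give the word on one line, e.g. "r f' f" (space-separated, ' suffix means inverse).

  after r': (1 5 3 4)
  after f': (1 2 3)(5 6)
  after f': (1 3 4)(2 6)
  after r': (1 4 5 3)(2 6)
  after f: (2 3 4 6 5)

r' f' f' r' f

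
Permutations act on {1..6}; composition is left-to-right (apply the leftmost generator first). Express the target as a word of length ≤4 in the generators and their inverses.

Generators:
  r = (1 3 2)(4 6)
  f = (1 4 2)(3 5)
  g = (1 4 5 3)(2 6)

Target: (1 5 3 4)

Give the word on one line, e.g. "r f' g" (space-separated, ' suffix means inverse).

  after r': (1 2 3)(4 6)
  after r': (1 3 2)
  after f': (1 5 3 4)

r' r' f'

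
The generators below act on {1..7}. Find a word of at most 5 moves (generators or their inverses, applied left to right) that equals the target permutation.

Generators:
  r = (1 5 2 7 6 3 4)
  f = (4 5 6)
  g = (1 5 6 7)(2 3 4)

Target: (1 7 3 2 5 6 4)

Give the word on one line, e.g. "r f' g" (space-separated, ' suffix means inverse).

g r' g'

  after g: (1 5 6 7)(2 3 4)
  after r': (2 6)(4 5 7)
  after g': (1 7 3 2 5 6 4)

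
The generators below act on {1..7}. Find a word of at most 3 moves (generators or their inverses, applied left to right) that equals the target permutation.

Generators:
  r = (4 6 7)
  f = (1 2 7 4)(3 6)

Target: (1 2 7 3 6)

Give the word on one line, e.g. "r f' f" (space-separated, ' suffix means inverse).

r' f

  after r': (4 7 6)
  after f: (1 2 7 3 6)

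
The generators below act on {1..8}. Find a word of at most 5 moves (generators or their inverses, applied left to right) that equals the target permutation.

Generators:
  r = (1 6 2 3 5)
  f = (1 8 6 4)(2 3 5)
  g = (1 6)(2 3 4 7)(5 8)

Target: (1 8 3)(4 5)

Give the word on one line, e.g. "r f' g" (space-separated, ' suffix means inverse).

  after f': (1 4 6 8)(2 5 3)
  after g: (1 7 2 8 6 5 4)
  after g: (1 2 5 7 3 4 6 8)
  after f': (1 5 7 2 3 6)(4 8)
  after g': (1 8 3)(4 5)

f' g g f' g'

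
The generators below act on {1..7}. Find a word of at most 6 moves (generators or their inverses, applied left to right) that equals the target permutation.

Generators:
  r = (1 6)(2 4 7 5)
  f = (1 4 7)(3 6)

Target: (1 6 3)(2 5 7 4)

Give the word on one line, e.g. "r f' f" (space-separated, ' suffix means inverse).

  after f: (1 4 7)(3 6)
  after f: (1 7 4)
  after f: (3 6)
  after r': (1 6 3)(2 5 7 4)

f f f r'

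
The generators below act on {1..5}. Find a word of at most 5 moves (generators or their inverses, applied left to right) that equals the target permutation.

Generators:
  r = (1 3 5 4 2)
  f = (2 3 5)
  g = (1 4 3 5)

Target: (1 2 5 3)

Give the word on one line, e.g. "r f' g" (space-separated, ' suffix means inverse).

  after f: (2 3 5)
  after g: (1 4 3)(2 5)
  after r: (1 2 4 5)
  after g': (1 2)(3 4)
  after g': (1 2 5 3)

f g r g' g'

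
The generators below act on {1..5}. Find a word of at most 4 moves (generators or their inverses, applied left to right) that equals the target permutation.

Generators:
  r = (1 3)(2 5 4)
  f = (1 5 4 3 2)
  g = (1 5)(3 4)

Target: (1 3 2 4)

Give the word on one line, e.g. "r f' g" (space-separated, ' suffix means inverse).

  after g: (1 5)(3 4)
  after f: (1 4 2)
  after r: (1 2 3)(4 5)
  after f': (1 3 2 4)

g f r f'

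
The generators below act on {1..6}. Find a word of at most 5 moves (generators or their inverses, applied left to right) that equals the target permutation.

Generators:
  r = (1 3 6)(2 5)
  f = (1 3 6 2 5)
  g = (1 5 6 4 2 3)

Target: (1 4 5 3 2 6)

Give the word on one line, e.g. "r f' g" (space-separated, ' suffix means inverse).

f r g r

  after f: (1 3 6 2 5)
  after r: (1 6 5 3)
  after g: (1 4 2 3 5)
  after r: (1 4 5 3 2 6)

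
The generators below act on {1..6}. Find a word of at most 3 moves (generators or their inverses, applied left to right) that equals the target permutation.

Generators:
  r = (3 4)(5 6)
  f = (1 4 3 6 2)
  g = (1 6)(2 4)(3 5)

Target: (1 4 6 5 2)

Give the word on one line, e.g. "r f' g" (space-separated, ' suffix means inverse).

r' f

  after r': (3 4)(5 6)
  after f: (1 4 6 5 2)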